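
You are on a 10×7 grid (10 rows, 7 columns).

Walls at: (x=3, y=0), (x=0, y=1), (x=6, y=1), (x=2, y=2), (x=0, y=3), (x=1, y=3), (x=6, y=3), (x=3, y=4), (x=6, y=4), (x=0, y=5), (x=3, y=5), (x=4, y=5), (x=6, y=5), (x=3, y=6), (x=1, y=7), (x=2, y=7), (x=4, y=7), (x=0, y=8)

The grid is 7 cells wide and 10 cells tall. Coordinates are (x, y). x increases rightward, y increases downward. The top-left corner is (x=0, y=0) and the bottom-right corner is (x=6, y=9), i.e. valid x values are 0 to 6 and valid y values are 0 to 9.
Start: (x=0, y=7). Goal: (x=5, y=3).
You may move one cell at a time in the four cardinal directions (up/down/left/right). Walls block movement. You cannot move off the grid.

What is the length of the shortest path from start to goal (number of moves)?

Answer: Shortest path length: 9

Derivation:
BFS from (x=0, y=7) until reaching (x=5, y=3):
  Distance 0: (x=0, y=7)
  Distance 1: (x=0, y=6)
  Distance 2: (x=1, y=6)
  Distance 3: (x=1, y=5), (x=2, y=6)
  Distance 4: (x=1, y=4), (x=2, y=5)
  Distance 5: (x=0, y=4), (x=2, y=4)
  Distance 6: (x=2, y=3)
  Distance 7: (x=3, y=3)
  Distance 8: (x=3, y=2), (x=4, y=3)
  Distance 9: (x=3, y=1), (x=4, y=2), (x=5, y=3), (x=4, y=4)  <- goal reached here
One shortest path (9 moves): (x=0, y=7) -> (x=0, y=6) -> (x=1, y=6) -> (x=2, y=6) -> (x=2, y=5) -> (x=2, y=4) -> (x=2, y=3) -> (x=3, y=3) -> (x=4, y=3) -> (x=5, y=3)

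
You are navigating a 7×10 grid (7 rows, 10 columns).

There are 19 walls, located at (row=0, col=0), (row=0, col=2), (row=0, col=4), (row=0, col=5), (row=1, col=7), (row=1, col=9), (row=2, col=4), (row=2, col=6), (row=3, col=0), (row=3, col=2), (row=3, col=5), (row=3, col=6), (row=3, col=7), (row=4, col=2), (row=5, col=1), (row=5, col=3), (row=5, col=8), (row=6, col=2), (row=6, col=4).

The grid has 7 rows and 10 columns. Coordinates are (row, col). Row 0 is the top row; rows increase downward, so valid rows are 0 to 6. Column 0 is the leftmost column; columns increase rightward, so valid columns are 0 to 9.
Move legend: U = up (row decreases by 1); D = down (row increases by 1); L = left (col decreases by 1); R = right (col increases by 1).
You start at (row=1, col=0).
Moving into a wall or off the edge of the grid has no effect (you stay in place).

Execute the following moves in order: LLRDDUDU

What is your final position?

Answer: Final position: (row=2, col=1)

Derivation:
Start: (row=1, col=0)
  L (left): blocked, stay at (row=1, col=0)
  L (left): blocked, stay at (row=1, col=0)
  R (right): (row=1, col=0) -> (row=1, col=1)
  D (down): (row=1, col=1) -> (row=2, col=1)
  D (down): (row=2, col=1) -> (row=3, col=1)
  U (up): (row=3, col=1) -> (row=2, col=1)
  D (down): (row=2, col=1) -> (row=3, col=1)
  U (up): (row=3, col=1) -> (row=2, col=1)
Final: (row=2, col=1)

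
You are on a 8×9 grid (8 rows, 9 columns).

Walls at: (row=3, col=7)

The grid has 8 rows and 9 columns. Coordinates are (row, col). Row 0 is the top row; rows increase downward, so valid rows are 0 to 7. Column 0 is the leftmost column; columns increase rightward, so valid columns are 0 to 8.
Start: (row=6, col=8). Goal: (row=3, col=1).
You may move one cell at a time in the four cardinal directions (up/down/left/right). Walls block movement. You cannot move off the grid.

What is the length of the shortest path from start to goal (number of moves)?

BFS from (row=6, col=8) until reaching (row=3, col=1):
  Distance 0: (row=6, col=8)
  Distance 1: (row=5, col=8), (row=6, col=7), (row=7, col=8)
  Distance 2: (row=4, col=8), (row=5, col=7), (row=6, col=6), (row=7, col=7)
  Distance 3: (row=3, col=8), (row=4, col=7), (row=5, col=6), (row=6, col=5), (row=7, col=6)
  Distance 4: (row=2, col=8), (row=4, col=6), (row=5, col=5), (row=6, col=4), (row=7, col=5)
  Distance 5: (row=1, col=8), (row=2, col=7), (row=3, col=6), (row=4, col=5), (row=5, col=4), (row=6, col=3), (row=7, col=4)
  Distance 6: (row=0, col=8), (row=1, col=7), (row=2, col=6), (row=3, col=5), (row=4, col=4), (row=5, col=3), (row=6, col=2), (row=7, col=3)
  Distance 7: (row=0, col=7), (row=1, col=6), (row=2, col=5), (row=3, col=4), (row=4, col=3), (row=5, col=2), (row=6, col=1), (row=7, col=2)
  Distance 8: (row=0, col=6), (row=1, col=5), (row=2, col=4), (row=3, col=3), (row=4, col=2), (row=5, col=1), (row=6, col=0), (row=7, col=1)
  Distance 9: (row=0, col=5), (row=1, col=4), (row=2, col=3), (row=3, col=2), (row=4, col=1), (row=5, col=0), (row=7, col=0)
  Distance 10: (row=0, col=4), (row=1, col=3), (row=2, col=2), (row=3, col=1), (row=4, col=0)  <- goal reached here
One shortest path (10 moves): (row=6, col=8) -> (row=6, col=7) -> (row=6, col=6) -> (row=6, col=5) -> (row=6, col=4) -> (row=6, col=3) -> (row=6, col=2) -> (row=6, col=1) -> (row=5, col=1) -> (row=4, col=1) -> (row=3, col=1)

Answer: Shortest path length: 10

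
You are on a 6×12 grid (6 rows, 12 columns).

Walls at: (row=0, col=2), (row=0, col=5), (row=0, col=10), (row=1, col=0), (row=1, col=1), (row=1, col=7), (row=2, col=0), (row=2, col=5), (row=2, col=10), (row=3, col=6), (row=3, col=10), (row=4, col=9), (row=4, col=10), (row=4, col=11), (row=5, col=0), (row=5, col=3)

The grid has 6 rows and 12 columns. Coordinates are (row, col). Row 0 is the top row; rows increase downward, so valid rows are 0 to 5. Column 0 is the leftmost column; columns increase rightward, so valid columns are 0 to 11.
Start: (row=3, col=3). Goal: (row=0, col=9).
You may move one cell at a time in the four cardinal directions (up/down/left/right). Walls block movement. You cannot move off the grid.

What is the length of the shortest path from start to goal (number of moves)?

Answer: Shortest path length: 9

Derivation:
BFS from (row=3, col=3) until reaching (row=0, col=9):
  Distance 0: (row=3, col=3)
  Distance 1: (row=2, col=3), (row=3, col=2), (row=3, col=4), (row=4, col=3)
  Distance 2: (row=1, col=3), (row=2, col=2), (row=2, col=4), (row=3, col=1), (row=3, col=5), (row=4, col=2), (row=4, col=4)
  Distance 3: (row=0, col=3), (row=1, col=2), (row=1, col=4), (row=2, col=1), (row=3, col=0), (row=4, col=1), (row=4, col=5), (row=5, col=2), (row=5, col=4)
  Distance 4: (row=0, col=4), (row=1, col=5), (row=4, col=0), (row=4, col=6), (row=5, col=1), (row=5, col=5)
  Distance 5: (row=1, col=6), (row=4, col=7), (row=5, col=6)
  Distance 6: (row=0, col=6), (row=2, col=6), (row=3, col=7), (row=4, col=8), (row=5, col=7)
  Distance 7: (row=0, col=7), (row=2, col=7), (row=3, col=8), (row=5, col=8)
  Distance 8: (row=0, col=8), (row=2, col=8), (row=3, col=9), (row=5, col=9)
  Distance 9: (row=0, col=9), (row=1, col=8), (row=2, col=9), (row=5, col=10)  <- goal reached here
One shortest path (9 moves): (row=3, col=3) -> (row=3, col=4) -> (row=2, col=4) -> (row=1, col=4) -> (row=1, col=5) -> (row=1, col=6) -> (row=0, col=6) -> (row=0, col=7) -> (row=0, col=8) -> (row=0, col=9)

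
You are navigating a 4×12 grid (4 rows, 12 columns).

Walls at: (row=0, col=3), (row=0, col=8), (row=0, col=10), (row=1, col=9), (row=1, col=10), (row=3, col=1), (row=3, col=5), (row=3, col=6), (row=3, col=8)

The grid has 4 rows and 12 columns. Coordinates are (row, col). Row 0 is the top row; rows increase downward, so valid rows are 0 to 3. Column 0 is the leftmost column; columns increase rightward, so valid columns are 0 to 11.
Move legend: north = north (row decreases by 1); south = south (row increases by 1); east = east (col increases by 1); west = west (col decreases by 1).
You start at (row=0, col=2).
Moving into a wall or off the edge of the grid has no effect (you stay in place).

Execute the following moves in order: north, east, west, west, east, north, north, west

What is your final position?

Answer: Final position: (row=0, col=0)

Derivation:
Start: (row=0, col=2)
  north (north): blocked, stay at (row=0, col=2)
  east (east): blocked, stay at (row=0, col=2)
  west (west): (row=0, col=2) -> (row=0, col=1)
  west (west): (row=0, col=1) -> (row=0, col=0)
  east (east): (row=0, col=0) -> (row=0, col=1)
  north (north): blocked, stay at (row=0, col=1)
  north (north): blocked, stay at (row=0, col=1)
  west (west): (row=0, col=1) -> (row=0, col=0)
Final: (row=0, col=0)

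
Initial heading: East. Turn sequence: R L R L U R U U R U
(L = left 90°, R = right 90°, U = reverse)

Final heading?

Start: East
  R (right (90° clockwise)) -> South
  L (left (90° counter-clockwise)) -> East
  R (right (90° clockwise)) -> South
  L (left (90° counter-clockwise)) -> East
  U (U-turn (180°)) -> West
  R (right (90° clockwise)) -> North
  U (U-turn (180°)) -> South
  U (U-turn (180°)) -> North
  R (right (90° clockwise)) -> East
  U (U-turn (180°)) -> West
Final: West

Answer: Final heading: West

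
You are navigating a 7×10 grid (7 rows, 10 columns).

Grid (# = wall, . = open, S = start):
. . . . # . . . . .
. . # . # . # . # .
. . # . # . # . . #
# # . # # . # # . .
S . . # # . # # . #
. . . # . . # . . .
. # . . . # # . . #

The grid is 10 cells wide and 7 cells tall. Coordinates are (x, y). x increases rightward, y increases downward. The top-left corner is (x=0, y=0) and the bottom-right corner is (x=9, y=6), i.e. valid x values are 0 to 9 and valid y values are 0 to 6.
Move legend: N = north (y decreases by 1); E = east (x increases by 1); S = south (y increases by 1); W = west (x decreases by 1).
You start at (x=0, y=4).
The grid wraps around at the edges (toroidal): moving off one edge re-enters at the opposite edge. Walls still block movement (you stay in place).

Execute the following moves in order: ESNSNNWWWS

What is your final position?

Answer: Final position: (x=0, y=5)

Derivation:
Start: (x=0, y=4)
  E (east): (x=0, y=4) -> (x=1, y=4)
  S (south): (x=1, y=4) -> (x=1, y=5)
  N (north): (x=1, y=5) -> (x=1, y=4)
  S (south): (x=1, y=4) -> (x=1, y=5)
  N (north): (x=1, y=5) -> (x=1, y=4)
  N (north): blocked, stay at (x=1, y=4)
  W (west): (x=1, y=4) -> (x=0, y=4)
  W (west): blocked, stay at (x=0, y=4)
  W (west): blocked, stay at (x=0, y=4)
  S (south): (x=0, y=4) -> (x=0, y=5)
Final: (x=0, y=5)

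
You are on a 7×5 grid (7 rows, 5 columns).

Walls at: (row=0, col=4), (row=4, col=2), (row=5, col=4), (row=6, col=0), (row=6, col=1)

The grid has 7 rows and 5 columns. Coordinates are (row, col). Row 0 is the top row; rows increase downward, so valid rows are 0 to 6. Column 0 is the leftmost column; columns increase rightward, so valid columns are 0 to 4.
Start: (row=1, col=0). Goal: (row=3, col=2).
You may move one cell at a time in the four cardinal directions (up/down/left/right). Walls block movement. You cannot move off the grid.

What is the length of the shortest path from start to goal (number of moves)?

BFS from (row=1, col=0) until reaching (row=3, col=2):
  Distance 0: (row=1, col=0)
  Distance 1: (row=0, col=0), (row=1, col=1), (row=2, col=0)
  Distance 2: (row=0, col=1), (row=1, col=2), (row=2, col=1), (row=3, col=0)
  Distance 3: (row=0, col=2), (row=1, col=3), (row=2, col=2), (row=3, col=1), (row=4, col=0)
  Distance 4: (row=0, col=3), (row=1, col=4), (row=2, col=3), (row=3, col=2), (row=4, col=1), (row=5, col=0)  <- goal reached here
One shortest path (4 moves): (row=1, col=0) -> (row=1, col=1) -> (row=1, col=2) -> (row=2, col=2) -> (row=3, col=2)

Answer: Shortest path length: 4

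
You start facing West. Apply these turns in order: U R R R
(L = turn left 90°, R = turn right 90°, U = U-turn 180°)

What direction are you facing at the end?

Answer: Final heading: North

Derivation:
Start: West
  U (U-turn (180°)) -> East
  R (right (90° clockwise)) -> South
  R (right (90° clockwise)) -> West
  R (right (90° clockwise)) -> North
Final: North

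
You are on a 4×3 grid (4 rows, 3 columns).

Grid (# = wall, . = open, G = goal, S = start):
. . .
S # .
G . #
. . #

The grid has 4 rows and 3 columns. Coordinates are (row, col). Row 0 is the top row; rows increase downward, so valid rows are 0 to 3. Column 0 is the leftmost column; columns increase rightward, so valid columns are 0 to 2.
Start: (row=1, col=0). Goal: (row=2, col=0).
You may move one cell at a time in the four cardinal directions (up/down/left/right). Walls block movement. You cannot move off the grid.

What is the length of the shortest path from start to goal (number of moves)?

Answer: Shortest path length: 1

Derivation:
BFS from (row=1, col=0) until reaching (row=2, col=0):
  Distance 0: (row=1, col=0)
  Distance 1: (row=0, col=0), (row=2, col=0)  <- goal reached here
One shortest path (1 moves): (row=1, col=0) -> (row=2, col=0)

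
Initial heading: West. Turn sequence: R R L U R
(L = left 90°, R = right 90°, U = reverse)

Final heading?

Answer: Final heading: West

Derivation:
Start: West
  R (right (90° clockwise)) -> North
  R (right (90° clockwise)) -> East
  L (left (90° counter-clockwise)) -> North
  U (U-turn (180°)) -> South
  R (right (90° clockwise)) -> West
Final: West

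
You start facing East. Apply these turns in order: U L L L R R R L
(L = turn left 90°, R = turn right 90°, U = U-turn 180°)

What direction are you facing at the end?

Start: East
  U (U-turn (180°)) -> West
  L (left (90° counter-clockwise)) -> South
  L (left (90° counter-clockwise)) -> East
  L (left (90° counter-clockwise)) -> North
  R (right (90° clockwise)) -> East
  R (right (90° clockwise)) -> South
  R (right (90° clockwise)) -> West
  L (left (90° counter-clockwise)) -> South
Final: South

Answer: Final heading: South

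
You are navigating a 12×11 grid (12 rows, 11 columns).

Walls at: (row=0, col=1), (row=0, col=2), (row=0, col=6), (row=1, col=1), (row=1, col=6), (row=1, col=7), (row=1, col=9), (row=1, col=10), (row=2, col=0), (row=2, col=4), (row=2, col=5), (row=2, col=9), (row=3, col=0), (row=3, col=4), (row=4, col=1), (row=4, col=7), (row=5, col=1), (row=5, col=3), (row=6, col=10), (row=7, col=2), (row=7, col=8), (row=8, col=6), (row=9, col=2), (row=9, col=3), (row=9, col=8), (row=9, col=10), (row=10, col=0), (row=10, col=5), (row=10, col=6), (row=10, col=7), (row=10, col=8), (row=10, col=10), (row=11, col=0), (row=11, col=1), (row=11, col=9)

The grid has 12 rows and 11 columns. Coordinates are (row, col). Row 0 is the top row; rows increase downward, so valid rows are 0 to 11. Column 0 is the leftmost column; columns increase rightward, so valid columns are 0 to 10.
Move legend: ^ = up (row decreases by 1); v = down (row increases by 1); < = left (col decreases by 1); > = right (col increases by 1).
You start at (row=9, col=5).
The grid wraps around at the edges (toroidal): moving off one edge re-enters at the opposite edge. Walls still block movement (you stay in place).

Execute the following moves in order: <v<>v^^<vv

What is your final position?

Answer: Final position: (row=11, col=4)

Derivation:
Start: (row=9, col=5)
  < (left): (row=9, col=5) -> (row=9, col=4)
  v (down): (row=9, col=4) -> (row=10, col=4)
  < (left): (row=10, col=4) -> (row=10, col=3)
  > (right): (row=10, col=3) -> (row=10, col=4)
  v (down): (row=10, col=4) -> (row=11, col=4)
  ^ (up): (row=11, col=4) -> (row=10, col=4)
  ^ (up): (row=10, col=4) -> (row=9, col=4)
  < (left): blocked, stay at (row=9, col=4)
  v (down): (row=9, col=4) -> (row=10, col=4)
  v (down): (row=10, col=4) -> (row=11, col=4)
Final: (row=11, col=4)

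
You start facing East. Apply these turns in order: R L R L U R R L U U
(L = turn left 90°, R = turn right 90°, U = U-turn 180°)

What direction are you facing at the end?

Answer: Final heading: North

Derivation:
Start: East
  R (right (90° clockwise)) -> South
  L (left (90° counter-clockwise)) -> East
  R (right (90° clockwise)) -> South
  L (left (90° counter-clockwise)) -> East
  U (U-turn (180°)) -> West
  R (right (90° clockwise)) -> North
  R (right (90° clockwise)) -> East
  L (left (90° counter-clockwise)) -> North
  U (U-turn (180°)) -> South
  U (U-turn (180°)) -> North
Final: North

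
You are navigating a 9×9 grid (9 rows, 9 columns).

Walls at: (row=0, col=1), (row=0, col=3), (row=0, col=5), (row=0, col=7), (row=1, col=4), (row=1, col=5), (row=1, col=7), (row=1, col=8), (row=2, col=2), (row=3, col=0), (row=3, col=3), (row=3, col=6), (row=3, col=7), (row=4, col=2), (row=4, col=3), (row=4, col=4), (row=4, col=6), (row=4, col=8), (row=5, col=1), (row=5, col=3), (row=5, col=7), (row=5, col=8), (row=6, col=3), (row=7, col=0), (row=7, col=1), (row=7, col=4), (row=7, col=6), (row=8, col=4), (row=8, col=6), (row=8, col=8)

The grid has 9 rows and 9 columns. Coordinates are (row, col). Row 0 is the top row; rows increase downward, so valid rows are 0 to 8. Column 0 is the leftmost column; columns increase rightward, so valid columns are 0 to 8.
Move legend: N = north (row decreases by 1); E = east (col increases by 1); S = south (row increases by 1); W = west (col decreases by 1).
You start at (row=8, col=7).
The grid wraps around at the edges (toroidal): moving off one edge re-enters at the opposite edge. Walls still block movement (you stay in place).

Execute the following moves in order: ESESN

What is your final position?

Answer: Final position: (row=7, col=7)

Derivation:
Start: (row=8, col=7)
  E (east): blocked, stay at (row=8, col=7)
  S (south): blocked, stay at (row=8, col=7)
  E (east): blocked, stay at (row=8, col=7)
  S (south): blocked, stay at (row=8, col=7)
  N (north): (row=8, col=7) -> (row=7, col=7)
Final: (row=7, col=7)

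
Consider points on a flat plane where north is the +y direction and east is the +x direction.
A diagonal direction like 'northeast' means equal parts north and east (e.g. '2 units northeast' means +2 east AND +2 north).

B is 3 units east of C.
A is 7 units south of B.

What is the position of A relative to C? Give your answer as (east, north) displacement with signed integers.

Place C at the origin (east=0, north=0).
  B is 3 units east of C: delta (east=+3, north=+0); B at (east=3, north=0).
  A is 7 units south of B: delta (east=+0, north=-7); A at (east=3, north=-7).
Therefore A relative to C: (east=3, north=-7).

Answer: A is at (east=3, north=-7) relative to C.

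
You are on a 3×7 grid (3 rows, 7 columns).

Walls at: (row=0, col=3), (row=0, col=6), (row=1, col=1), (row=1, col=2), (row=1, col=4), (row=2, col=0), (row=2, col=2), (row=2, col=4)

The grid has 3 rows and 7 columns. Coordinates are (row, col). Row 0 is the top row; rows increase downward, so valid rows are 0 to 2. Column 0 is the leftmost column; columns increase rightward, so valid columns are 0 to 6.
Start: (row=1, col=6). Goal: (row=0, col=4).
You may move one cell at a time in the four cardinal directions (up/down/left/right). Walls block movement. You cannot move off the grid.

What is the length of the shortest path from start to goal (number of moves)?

Answer: Shortest path length: 3

Derivation:
BFS from (row=1, col=6) until reaching (row=0, col=4):
  Distance 0: (row=1, col=6)
  Distance 1: (row=1, col=5), (row=2, col=6)
  Distance 2: (row=0, col=5), (row=2, col=5)
  Distance 3: (row=0, col=4)  <- goal reached here
One shortest path (3 moves): (row=1, col=6) -> (row=1, col=5) -> (row=0, col=5) -> (row=0, col=4)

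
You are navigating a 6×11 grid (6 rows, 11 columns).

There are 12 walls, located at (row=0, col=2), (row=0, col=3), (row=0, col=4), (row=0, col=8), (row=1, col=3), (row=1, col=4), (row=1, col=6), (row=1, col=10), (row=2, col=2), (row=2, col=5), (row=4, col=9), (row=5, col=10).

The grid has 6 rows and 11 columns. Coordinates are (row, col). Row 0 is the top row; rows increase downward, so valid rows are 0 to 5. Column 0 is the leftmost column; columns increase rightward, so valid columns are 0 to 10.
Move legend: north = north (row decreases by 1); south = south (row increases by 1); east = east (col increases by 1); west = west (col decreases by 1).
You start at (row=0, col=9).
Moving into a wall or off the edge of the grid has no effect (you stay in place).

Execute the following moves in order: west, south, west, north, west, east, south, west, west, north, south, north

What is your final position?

Answer: Final position: (row=2, col=6)

Derivation:
Start: (row=0, col=9)
  west (west): blocked, stay at (row=0, col=9)
  south (south): (row=0, col=9) -> (row=1, col=9)
  west (west): (row=1, col=9) -> (row=1, col=8)
  north (north): blocked, stay at (row=1, col=8)
  west (west): (row=1, col=8) -> (row=1, col=7)
  east (east): (row=1, col=7) -> (row=1, col=8)
  south (south): (row=1, col=8) -> (row=2, col=8)
  west (west): (row=2, col=8) -> (row=2, col=7)
  west (west): (row=2, col=7) -> (row=2, col=6)
  north (north): blocked, stay at (row=2, col=6)
  south (south): (row=2, col=6) -> (row=3, col=6)
  north (north): (row=3, col=6) -> (row=2, col=6)
Final: (row=2, col=6)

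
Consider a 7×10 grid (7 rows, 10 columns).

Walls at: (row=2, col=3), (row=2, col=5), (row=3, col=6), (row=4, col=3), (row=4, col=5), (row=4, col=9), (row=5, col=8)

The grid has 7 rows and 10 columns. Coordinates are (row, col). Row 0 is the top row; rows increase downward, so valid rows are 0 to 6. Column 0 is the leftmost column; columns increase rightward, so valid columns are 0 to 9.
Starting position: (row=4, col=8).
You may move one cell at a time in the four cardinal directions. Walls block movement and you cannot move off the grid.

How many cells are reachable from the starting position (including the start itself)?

BFS flood-fill from (row=4, col=8):
  Distance 0: (row=4, col=8)
  Distance 1: (row=3, col=8), (row=4, col=7)
  Distance 2: (row=2, col=8), (row=3, col=7), (row=3, col=9), (row=4, col=6), (row=5, col=7)
  Distance 3: (row=1, col=8), (row=2, col=7), (row=2, col=9), (row=5, col=6), (row=6, col=7)
  Distance 4: (row=0, col=8), (row=1, col=7), (row=1, col=9), (row=2, col=6), (row=5, col=5), (row=6, col=6), (row=6, col=8)
  Distance 5: (row=0, col=7), (row=0, col=9), (row=1, col=6), (row=5, col=4), (row=6, col=5), (row=6, col=9)
  Distance 6: (row=0, col=6), (row=1, col=5), (row=4, col=4), (row=5, col=3), (row=5, col=9), (row=6, col=4)
  Distance 7: (row=0, col=5), (row=1, col=4), (row=3, col=4), (row=5, col=2), (row=6, col=3)
  Distance 8: (row=0, col=4), (row=1, col=3), (row=2, col=4), (row=3, col=3), (row=3, col=5), (row=4, col=2), (row=5, col=1), (row=6, col=2)
  Distance 9: (row=0, col=3), (row=1, col=2), (row=3, col=2), (row=4, col=1), (row=5, col=0), (row=6, col=1)
  Distance 10: (row=0, col=2), (row=1, col=1), (row=2, col=2), (row=3, col=1), (row=4, col=0), (row=6, col=0)
  Distance 11: (row=0, col=1), (row=1, col=0), (row=2, col=1), (row=3, col=0)
  Distance 12: (row=0, col=0), (row=2, col=0)
Total reachable: 63 (grid has 63 open cells total)

Answer: Reachable cells: 63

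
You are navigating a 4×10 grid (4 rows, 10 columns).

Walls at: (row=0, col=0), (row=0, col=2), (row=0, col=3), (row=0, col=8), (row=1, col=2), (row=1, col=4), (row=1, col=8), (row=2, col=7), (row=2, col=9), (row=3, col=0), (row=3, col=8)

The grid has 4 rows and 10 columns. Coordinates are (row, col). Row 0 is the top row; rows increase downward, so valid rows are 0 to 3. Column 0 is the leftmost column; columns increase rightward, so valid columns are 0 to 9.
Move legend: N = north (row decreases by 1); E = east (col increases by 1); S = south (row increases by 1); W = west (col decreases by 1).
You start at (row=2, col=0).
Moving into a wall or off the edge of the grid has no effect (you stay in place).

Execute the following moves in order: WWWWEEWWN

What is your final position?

Answer: Final position: (row=1, col=0)

Derivation:
Start: (row=2, col=0)
  [×4]W (west): blocked, stay at (row=2, col=0)
  E (east): (row=2, col=0) -> (row=2, col=1)
  E (east): (row=2, col=1) -> (row=2, col=2)
  W (west): (row=2, col=2) -> (row=2, col=1)
  W (west): (row=2, col=1) -> (row=2, col=0)
  N (north): (row=2, col=0) -> (row=1, col=0)
Final: (row=1, col=0)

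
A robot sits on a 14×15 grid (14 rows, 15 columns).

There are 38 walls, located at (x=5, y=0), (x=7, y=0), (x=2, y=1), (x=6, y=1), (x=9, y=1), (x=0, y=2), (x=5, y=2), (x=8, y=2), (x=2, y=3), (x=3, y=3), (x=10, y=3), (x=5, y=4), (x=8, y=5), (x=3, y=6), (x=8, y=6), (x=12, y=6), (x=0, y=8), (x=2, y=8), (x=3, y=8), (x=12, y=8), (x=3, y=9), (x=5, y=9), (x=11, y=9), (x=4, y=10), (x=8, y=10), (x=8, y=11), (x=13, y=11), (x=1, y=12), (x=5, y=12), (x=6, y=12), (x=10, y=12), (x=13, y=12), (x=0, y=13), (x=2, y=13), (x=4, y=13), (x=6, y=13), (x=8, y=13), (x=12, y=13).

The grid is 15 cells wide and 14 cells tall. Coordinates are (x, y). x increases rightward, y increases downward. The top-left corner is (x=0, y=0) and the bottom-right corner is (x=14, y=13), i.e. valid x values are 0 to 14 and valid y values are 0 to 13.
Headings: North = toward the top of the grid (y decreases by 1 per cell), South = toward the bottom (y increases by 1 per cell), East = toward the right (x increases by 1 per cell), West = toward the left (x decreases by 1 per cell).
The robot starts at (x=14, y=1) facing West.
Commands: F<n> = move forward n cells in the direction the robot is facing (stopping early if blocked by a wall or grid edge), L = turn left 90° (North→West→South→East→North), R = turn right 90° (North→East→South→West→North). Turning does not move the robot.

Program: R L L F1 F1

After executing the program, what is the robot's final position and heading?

Answer: Final position: (x=14, y=3), facing South

Derivation:
Start: (x=14, y=1), facing West
  R: turn right, now facing North
  L: turn left, now facing West
  L: turn left, now facing South
  F1: move forward 1, now at (x=14, y=2)
  F1: move forward 1, now at (x=14, y=3)
Final: (x=14, y=3), facing South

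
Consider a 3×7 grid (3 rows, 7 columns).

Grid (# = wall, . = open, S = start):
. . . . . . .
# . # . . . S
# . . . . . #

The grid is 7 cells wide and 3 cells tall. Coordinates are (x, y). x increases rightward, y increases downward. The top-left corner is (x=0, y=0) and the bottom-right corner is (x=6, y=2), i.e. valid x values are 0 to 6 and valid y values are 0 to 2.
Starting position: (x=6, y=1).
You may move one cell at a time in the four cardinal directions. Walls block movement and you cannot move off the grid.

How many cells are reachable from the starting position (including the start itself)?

BFS flood-fill from (x=6, y=1):
  Distance 0: (x=6, y=1)
  Distance 1: (x=6, y=0), (x=5, y=1)
  Distance 2: (x=5, y=0), (x=4, y=1), (x=5, y=2)
  Distance 3: (x=4, y=0), (x=3, y=1), (x=4, y=2)
  Distance 4: (x=3, y=0), (x=3, y=2)
  Distance 5: (x=2, y=0), (x=2, y=2)
  Distance 6: (x=1, y=0), (x=1, y=2)
  Distance 7: (x=0, y=0), (x=1, y=1)
Total reachable: 17 (grid has 17 open cells total)

Answer: Reachable cells: 17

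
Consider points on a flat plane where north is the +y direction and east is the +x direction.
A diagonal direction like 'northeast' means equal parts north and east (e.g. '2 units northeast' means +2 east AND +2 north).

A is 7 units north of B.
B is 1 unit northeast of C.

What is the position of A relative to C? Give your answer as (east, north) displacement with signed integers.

Place C at the origin (east=0, north=0).
  B is 1 unit northeast of C: delta (east=+1, north=+1); B at (east=1, north=1).
  A is 7 units north of B: delta (east=+0, north=+7); A at (east=1, north=8).
Therefore A relative to C: (east=1, north=8).

Answer: A is at (east=1, north=8) relative to C.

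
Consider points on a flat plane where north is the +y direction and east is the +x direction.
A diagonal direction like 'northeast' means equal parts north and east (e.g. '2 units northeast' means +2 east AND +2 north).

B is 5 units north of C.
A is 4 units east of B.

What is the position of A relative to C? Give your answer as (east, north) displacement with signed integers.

Place C at the origin (east=0, north=0).
  B is 5 units north of C: delta (east=+0, north=+5); B at (east=0, north=5).
  A is 4 units east of B: delta (east=+4, north=+0); A at (east=4, north=5).
Therefore A relative to C: (east=4, north=5).

Answer: A is at (east=4, north=5) relative to C.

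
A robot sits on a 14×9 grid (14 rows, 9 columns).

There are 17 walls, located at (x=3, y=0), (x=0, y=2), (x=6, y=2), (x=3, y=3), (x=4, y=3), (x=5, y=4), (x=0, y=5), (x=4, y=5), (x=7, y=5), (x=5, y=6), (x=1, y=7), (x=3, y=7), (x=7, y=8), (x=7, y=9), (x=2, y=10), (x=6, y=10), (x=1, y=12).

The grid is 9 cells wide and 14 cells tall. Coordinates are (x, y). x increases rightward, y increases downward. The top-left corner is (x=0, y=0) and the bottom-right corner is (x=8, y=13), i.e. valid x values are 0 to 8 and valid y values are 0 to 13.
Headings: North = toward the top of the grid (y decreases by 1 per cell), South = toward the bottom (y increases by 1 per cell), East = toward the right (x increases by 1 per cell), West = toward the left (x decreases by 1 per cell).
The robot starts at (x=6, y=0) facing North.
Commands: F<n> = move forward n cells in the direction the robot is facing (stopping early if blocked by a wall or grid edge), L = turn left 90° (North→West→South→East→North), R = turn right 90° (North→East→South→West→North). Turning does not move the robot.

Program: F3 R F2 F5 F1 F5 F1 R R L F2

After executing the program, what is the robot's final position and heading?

Start: (x=6, y=0), facing North
  F3: move forward 0/3 (blocked), now at (x=6, y=0)
  R: turn right, now facing East
  F2: move forward 2, now at (x=8, y=0)
  F5: move forward 0/5 (blocked), now at (x=8, y=0)
  F1: move forward 0/1 (blocked), now at (x=8, y=0)
  F5: move forward 0/5 (blocked), now at (x=8, y=0)
  F1: move forward 0/1 (blocked), now at (x=8, y=0)
  R: turn right, now facing South
  R: turn right, now facing West
  L: turn left, now facing South
  F2: move forward 2, now at (x=8, y=2)
Final: (x=8, y=2), facing South

Answer: Final position: (x=8, y=2), facing South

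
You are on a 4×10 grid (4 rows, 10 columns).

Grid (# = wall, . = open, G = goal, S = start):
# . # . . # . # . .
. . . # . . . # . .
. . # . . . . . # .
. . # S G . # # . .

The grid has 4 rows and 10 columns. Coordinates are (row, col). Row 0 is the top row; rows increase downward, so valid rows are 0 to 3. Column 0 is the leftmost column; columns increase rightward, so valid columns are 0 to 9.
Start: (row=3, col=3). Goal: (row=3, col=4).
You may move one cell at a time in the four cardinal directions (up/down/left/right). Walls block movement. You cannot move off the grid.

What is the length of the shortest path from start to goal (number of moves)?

Answer: Shortest path length: 1

Derivation:
BFS from (row=3, col=3) until reaching (row=3, col=4):
  Distance 0: (row=3, col=3)
  Distance 1: (row=2, col=3), (row=3, col=4)  <- goal reached here
One shortest path (1 moves): (row=3, col=3) -> (row=3, col=4)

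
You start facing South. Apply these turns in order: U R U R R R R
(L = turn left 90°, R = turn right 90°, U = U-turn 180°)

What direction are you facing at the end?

Start: South
  U (U-turn (180°)) -> North
  R (right (90° clockwise)) -> East
  U (U-turn (180°)) -> West
  R (right (90° clockwise)) -> North
  R (right (90° clockwise)) -> East
  R (right (90° clockwise)) -> South
  R (right (90° clockwise)) -> West
Final: West

Answer: Final heading: West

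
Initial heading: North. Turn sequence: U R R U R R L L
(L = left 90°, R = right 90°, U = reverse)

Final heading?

Answer: Final heading: South

Derivation:
Start: North
  U (U-turn (180°)) -> South
  R (right (90° clockwise)) -> West
  R (right (90° clockwise)) -> North
  U (U-turn (180°)) -> South
  R (right (90° clockwise)) -> West
  R (right (90° clockwise)) -> North
  L (left (90° counter-clockwise)) -> West
  L (left (90° counter-clockwise)) -> South
Final: South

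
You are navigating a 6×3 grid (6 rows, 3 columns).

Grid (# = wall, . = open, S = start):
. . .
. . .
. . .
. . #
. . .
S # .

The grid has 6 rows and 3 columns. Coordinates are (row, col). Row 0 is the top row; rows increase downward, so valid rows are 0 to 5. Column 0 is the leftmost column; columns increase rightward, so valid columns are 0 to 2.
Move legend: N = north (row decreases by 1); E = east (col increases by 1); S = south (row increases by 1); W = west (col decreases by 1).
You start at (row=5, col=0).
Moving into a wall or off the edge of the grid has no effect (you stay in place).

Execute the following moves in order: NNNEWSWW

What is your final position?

Answer: Final position: (row=3, col=0)

Derivation:
Start: (row=5, col=0)
  N (north): (row=5, col=0) -> (row=4, col=0)
  N (north): (row=4, col=0) -> (row=3, col=0)
  N (north): (row=3, col=0) -> (row=2, col=0)
  E (east): (row=2, col=0) -> (row=2, col=1)
  W (west): (row=2, col=1) -> (row=2, col=0)
  S (south): (row=2, col=0) -> (row=3, col=0)
  W (west): blocked, stay at (row=3, col=0)
  W (west): blocked, stay at (row=3, col=0)
Final: (row=3, col=0)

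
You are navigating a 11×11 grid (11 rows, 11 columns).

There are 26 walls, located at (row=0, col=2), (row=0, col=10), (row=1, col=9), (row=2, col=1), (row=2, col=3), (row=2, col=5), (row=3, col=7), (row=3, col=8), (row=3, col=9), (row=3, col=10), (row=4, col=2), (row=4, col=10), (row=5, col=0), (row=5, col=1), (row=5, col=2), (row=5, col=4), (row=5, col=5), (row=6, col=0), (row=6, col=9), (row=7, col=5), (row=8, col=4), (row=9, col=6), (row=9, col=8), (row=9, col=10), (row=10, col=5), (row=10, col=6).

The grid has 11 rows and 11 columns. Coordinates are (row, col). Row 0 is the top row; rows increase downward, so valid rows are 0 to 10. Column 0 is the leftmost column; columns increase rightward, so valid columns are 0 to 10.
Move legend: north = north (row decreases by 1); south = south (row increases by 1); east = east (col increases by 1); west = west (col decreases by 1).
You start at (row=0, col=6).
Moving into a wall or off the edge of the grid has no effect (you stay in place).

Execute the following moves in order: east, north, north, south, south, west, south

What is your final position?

Answer: Final position: (row=3, col=6)

Derivation:
Start: (row=0, col=6)
  east (east): (row=0, col=6) -> (row=0, col=7)
  north (north): blocked, stay at (row=0, col=7)
  north (north): blocked, stay at (row=0, col=7)
  south (south): (row=0, col=7) -> (row=1, col=7)
  south (south): (row=1, col=7) -> (row=2, col=7)
  west (west): (row=2, col=7) -> (row=2, col=6)
  south (south): (row=2, col=6) -> (row=3, col=6)
Final: (row=3, col=6)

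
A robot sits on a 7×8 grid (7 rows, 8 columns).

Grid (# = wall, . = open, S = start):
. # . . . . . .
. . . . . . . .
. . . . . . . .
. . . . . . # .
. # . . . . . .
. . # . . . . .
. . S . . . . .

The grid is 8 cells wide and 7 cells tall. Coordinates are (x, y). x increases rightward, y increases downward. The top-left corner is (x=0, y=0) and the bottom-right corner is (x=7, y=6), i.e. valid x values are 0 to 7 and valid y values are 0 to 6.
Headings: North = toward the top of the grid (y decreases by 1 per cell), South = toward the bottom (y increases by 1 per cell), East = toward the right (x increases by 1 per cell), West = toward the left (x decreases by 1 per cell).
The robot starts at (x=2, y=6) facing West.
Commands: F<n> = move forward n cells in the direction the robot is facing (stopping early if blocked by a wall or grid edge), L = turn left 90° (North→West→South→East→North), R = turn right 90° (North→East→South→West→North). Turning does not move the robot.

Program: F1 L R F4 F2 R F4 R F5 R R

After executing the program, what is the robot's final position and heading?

Start: (x=2, y=6), facing West
  F1: move forward 1, now at (x=1, y=6)
  L: turn left, now facing South
  R: turn right, now facing West
  F4: move forward 1/4 (blocked), now at (x=0, y=6)
  F2: move forward 0/2 (blocked), now at (x=0, y=6)
  R: turn right, now facing North
  F4: move forward 4, now at (x=0, y=2)
  R: turn right, now facing East
  F5: move forward 5, now at (x=5, y=2)
  R: turn right, now facing South
  R: turn right, now facing West
Final: (x=5, y=2), facing West

Answer: Final position: (x=5, y=2), facing West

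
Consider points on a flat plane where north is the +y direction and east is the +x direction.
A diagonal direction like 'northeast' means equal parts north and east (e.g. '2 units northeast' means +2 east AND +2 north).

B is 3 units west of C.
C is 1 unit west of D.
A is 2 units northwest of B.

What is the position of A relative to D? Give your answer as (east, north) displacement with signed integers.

Place D at the origin (east=0, north=0).
  C is 1 unit west of D: delta (east=-1, north=+0); C at (east=-1, north=0).
  B is 3 units west of C: delta (east=-3, north=+0); B at (east=-4, north=0).
  A is 2 units northwest of B: delta (east=-2, north=+2); A at (east=-6, north=2).
Therefore A relative to D: (east=-6, north=2).

Answer: A is at (east=-6, north=2) relative to D.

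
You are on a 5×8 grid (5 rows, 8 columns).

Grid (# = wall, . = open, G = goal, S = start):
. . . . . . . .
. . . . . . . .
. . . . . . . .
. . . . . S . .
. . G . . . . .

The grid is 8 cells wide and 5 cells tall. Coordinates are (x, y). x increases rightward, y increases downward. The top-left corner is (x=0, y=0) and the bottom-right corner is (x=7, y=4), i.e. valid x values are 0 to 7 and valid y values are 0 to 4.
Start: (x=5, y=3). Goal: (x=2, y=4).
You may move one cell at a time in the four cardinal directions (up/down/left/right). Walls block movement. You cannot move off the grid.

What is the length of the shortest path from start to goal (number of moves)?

BFS from (x=5, y=3) until reaching (x=2, y=4):
  Distance 0: (x=5, y=3)
  Distance 1: (x=5, y=2), (x=4, y=3), (x=6, y=3), (x=5, y=4)
  Distance 2: (x=5, y=1), (x=4, y=2), (x=6, y=2), (x=3, y=3), (x=7, y=3), (x=4, y=4), (x=6, y=4)
  Distance 3: (x=5, y=0), (x=4, y=1), (x=6, y=1), (x=3, y=2), (x=7, y=2), (x=2, y=3), (x=3, y=4), (x=7, y=4)
  Distance 4: (x=4, y=0), (x=6, y=0), (x=3, y=1), (x=7, y=1), (x=2, y=2), (x=1, y=3), (x=2, y=4)  <- goal reached here
One shortest path (4 moves): (x=5, y=3) -> (x=4, y=3) -> (x=3, y=3) -> (x=2, y=3) -> (x=2, y=4)

Answer: Shortest path length: 4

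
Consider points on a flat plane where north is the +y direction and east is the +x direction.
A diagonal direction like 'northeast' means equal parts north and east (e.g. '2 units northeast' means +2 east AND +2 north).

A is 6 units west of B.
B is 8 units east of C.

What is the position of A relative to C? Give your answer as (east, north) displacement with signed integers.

Answer: A is at (east=2, north=0) relative to C.

Derivation:
Place C at the origin (east=0, north=0).
  B is 8 units east of C: delta (east=+8, north=+0); B at (east=8, north=0).
  A is 6 units west of B: delta (east=-6, north=+0); A at (east=2, north=0).
Therefore A relative to C: (east=2, north=0).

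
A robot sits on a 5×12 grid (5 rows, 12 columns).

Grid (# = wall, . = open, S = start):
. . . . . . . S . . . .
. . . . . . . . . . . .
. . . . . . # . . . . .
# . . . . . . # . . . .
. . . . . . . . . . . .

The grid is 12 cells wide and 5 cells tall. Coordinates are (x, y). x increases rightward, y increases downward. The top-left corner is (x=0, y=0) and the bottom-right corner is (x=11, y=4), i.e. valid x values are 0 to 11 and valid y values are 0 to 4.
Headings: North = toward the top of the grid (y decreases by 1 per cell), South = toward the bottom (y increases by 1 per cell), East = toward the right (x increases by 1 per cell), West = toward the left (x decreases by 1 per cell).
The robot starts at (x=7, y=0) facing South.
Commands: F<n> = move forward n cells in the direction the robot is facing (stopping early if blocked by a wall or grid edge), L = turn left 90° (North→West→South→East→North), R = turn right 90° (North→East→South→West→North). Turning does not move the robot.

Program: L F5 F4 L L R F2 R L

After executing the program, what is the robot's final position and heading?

Start: (x=7, y=0), facing South
  L: turn left, now facing East
  F5: move forward 4/5 (blocked), now at (x=11, y=0)
  F4: move forward 0/4 (blocked), now at (x=11, y=0)
  L: turn left, now facing North
  L: turn left, now facing West
  R: turn right, now facing North
  F2: move forward 0/2 (blocked), now at (x=11, y=0)
  R: turn right, now facing East
  L: turn left, now facing North
Final: (x=11, y=0), facing North

Answer: Final position: (x=11, y=0), facing North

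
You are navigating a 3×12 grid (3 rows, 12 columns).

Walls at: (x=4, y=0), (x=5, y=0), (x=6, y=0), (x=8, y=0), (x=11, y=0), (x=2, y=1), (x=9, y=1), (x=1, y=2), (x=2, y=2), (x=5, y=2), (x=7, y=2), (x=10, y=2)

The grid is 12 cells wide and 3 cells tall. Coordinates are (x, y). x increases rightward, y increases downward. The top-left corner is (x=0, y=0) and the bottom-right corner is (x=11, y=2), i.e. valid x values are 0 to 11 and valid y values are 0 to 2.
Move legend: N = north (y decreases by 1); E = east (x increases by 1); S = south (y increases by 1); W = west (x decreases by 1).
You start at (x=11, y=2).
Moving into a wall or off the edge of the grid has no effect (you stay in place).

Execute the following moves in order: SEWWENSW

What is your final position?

Answer: Final position: (x=11, y=2)

Derivation:
Start: (x=11, y=2)
  S (south): blocked, stay at (x=11, y=2)
  E (east): blocked, stay at (x=11, y=2)
  W (west): blocked, stay at (x=11, y=2)
  W (west): blocked, stay at (x=11, y=2)
  E (east): blocked, stay at (x=11, y=2)
  N (north): (x=11, y=2) -> (x=11, y=1)
  S (south): (x=11, y=1) -> (x=11, y=2)
  W (west): blocked, stay at (x=11, y=2)
Final: (x=11, y=2)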